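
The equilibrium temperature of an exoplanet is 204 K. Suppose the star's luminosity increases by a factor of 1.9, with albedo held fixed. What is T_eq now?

T_eq ≈ 240 K

T_eq ∝ L^(1/4) · d^(−1/2).
T′ = 204 × 1.9^(1/4) = 240 K.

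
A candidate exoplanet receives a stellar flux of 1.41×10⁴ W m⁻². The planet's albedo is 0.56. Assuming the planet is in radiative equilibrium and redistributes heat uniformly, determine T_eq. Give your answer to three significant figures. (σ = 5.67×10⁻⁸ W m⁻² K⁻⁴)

Energy balance: absorbed = emitted ⇒ πR²·S(1−A) = 4πR²·σT_eq⁴, so T_eq⁴ = S(1−A)/(4σ).
T_eq = [1.41×10⁴ × 0.44 / (4 × 5.67×10⁻⁸)]^(1/4) = (2.74×10¹⁰)^(1/4) = 407 K.

T_eq ≈ 407 K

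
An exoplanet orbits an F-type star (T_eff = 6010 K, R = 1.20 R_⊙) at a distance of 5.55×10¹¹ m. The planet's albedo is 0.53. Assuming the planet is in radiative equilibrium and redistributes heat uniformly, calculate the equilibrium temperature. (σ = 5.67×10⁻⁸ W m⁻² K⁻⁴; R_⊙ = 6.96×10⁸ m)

R_⋆ = 1.20 × 6.96×10⁸ = 8.35×10⁸ m.
L = 4πR_⋆²σT_⋆⁴ = 4π(8.35×10⁸)² × 5.67×10⁻⁸ × (6010)⁴ = 6.48×10²⁶ W.
S = L/(4πd²) = 168 W m⁻².
Energy balance: absorbed = emitted ⇒ πR²·S(1−A) = 4πR²·σT_eq⁴, so T_eq⁴ = S(1−A)/(4σ).
T_eq = [168 × 0.47 / (4 × 5.67×10⁻⁸)]^(1/4) = (3.47×10⁸)^(1/4) = 137 K.

T_eq ≈ 137 K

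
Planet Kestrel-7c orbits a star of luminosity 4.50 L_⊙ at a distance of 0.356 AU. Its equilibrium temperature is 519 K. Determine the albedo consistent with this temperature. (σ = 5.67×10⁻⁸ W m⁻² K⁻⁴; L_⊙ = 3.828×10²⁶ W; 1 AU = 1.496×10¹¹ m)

d = 0.356 AU = 5.33×10¹⁰ m.
L = 4.50 × 3.828×10²⁶ = 1.72×10²⁷ W.
Flux: S = L/(4πd²) = 1.72×10²⁷/(4π×(5.33×10¹⁰)²) = 4.83×10⁴ W m⁻².
From T_eq⁴ = S(1−A)/(4σ): 1−A = 4σT_eq⁴/S.
1−A = 4 × 5.67×10⁻⁸ × (519)⁴ / 4.83×10⁴ = 0.340.

A ≈ 0.66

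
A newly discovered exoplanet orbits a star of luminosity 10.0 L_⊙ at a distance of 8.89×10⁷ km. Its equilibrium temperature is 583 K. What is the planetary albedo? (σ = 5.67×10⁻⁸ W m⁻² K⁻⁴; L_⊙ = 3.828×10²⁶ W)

d = 8.89×10⁷ km = 8.89×10¹⁰ m.
L = 10.0 × 3.828×10²⁶ = 3.83×10²⁷ W.
Flux: S = L/(4πd²) = 3.83×10²⁷/(4π×(8.89×10¹⁰)²) = 3.85×10⁴ W m⁻².
From T_eq⁴ = S(1−A)/(4σ): 1−A = 4σT_eq⁴/S.
1−A = 4 × 5.67×10⁻⁸ × (583)⁴ / 3.85×10⁴ = 0.680.

A ≈ 0.32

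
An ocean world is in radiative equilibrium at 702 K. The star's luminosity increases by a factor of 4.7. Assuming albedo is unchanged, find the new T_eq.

T_eq ∝ L^(1/4) · d^(−1/2).
T′ = 702 × 4.7^(1/4) = 1030 K.

T_eq ≈ 1030 K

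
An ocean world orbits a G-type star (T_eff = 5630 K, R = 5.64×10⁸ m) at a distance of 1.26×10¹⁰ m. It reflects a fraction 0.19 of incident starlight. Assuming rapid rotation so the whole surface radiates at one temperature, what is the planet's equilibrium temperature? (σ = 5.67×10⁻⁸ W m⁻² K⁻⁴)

T_eq ≈ 799 K

L = 4πR_⋆²σT_⋆⁴ = 4π(5.64×10⁸)² × 5.67×10⁻⁸ × (5630)⁴ = 2.28×10²⁶ W.
S = L/(4πd²) = 1.14×10⁵ W m⁻².
Energy balance: absorbed = emitted ⇒ πR²·S(1−A) = 4πR²·σT_eq⁴, so T_eq⁴ = S(1−A)/(4σ).
T_eq = [1.14×10⁵ × 0.81 / (4 × 5.67×10⁻⁸)]^(1/4) = (4.08×10¹¹)^(1/4) = 799 K.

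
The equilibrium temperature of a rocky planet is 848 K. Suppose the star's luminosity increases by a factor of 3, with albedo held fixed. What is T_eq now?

T_eq ≈ 1120 K

T_eq ∝ L^(1/4) · d^(−1/2).
T′ = 848 × 3^(1/4) = 1120 K.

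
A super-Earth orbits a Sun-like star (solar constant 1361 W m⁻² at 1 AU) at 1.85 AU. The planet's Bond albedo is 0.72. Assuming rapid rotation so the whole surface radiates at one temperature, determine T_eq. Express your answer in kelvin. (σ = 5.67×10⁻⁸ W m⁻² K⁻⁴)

T_eq ≈ 149 K

Flux at 1.85 AU: S = 1361/1.85² = 398 W m⁻².
Energy balance: absorbed = emitted ⇒ πR²·S(1−A) = 4πR²·σT_eq⁴, so T_eq⁴ = S(1−A)/(4σ).
T_eq = [398 × 0.28 / (4 × 5.67×10⁻⁸)]^(1/4) = (4.91×10⁸)^(1/4) = 149 K.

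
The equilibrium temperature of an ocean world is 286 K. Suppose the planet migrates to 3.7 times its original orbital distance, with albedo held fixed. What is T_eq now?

T_eq ∝ L^(1/4) · d^(−1/2).
T′ = 286 / 3.7^(1/2) = 149 K.

T_eq ≈ 149 K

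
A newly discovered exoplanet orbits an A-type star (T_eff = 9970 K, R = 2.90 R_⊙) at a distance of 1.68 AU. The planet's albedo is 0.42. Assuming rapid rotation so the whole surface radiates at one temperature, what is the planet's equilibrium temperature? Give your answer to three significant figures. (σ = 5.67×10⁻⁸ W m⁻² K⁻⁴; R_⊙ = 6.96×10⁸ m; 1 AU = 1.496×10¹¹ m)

T_eq ≈ 551 K

R_⋆ = 2.90 × 6.96×10⁸ = 2.02×10⁹ m.
d = 1.68 AU = 2.51×10¹¹ m.
L = 4πR_⋆²σT_⋆⁴ = 4π(2.02×10⁹)² × 5.67×10⁻⁸ × (9970)⁴ = 2.87×10²⁸ W.
S = L/(4πd²) = 3.61×10⁴ W m⁻².
Energy balance: absorbed = emitted ⇒ πR²·S(1−A) = 4πR²·σT_eq⁴, so T_eq⁴ = S(1−A)/(4σ).
T_eq = [3.61×10⁴ × 0.58 / (4 × 5.67×10⁻⁸)]^(1/4) = (9.24×10¹⁰)^(1/4) = 551 K.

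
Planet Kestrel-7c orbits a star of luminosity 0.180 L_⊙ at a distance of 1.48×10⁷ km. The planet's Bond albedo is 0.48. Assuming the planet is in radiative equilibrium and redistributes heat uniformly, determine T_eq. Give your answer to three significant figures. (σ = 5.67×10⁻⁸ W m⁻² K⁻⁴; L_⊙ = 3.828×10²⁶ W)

d = 1.48×10⁷ km = 1.48×10¹⁰ m.
L = 0.180 × 3.828×10²⁶ = 6.89×10²⁵ W.
Flux: S = L/(4πd²) = 6.89×10²⁵/(4π×(1.48×10¹⁰)²) = 2.50×10⁴ W m⁻².
Energy balance: absorbed = emitted ⇒ πR²·S(1−A) = 4πR²·σT_eq⁴, so T_eq⁴ = S(1−A)/(4σ).
T_eq = [2.50×10⁴ × 0.52 / (4 × 5.67×10⁻⁸)]^(1/4) = (5.74×10¹⁰)^(1/4) = 489 K.

T_eq ≈ 489 K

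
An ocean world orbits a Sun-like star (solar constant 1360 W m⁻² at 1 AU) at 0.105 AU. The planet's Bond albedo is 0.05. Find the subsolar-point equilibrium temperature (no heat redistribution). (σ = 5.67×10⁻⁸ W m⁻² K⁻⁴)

T_ss ≈ 1200 K

Flux at 0.105 AU: S = 1360/0.105² = 1.23×10⁵ W m⁻².
At the subsolar point the surface absorbs S(1−A) and emits σT⁴ per unit area — no factor of 4, since only the local patch is in balance.
T = [1.23×10⁵ × 0.95 / 5.67×10⁻⁸]^(1/4) = (2.07×10¹²)^(1/4) = 1200 K.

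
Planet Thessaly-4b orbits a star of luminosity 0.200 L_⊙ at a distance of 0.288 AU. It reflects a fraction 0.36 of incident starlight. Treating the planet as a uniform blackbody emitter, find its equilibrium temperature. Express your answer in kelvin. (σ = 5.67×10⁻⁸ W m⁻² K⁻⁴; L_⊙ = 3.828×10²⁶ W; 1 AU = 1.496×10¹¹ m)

T_eq ≈ 310 K

d = 0.288 AU = 4.31×10¹⁰ m.
L = 0.200 × 3.828×10²⁶ = 7.66×10²⁵ W.
Flux: S = L/(4πd²) = 7.66×10²⁵/(4π×(4.31×10¹⁰)²) = 3280 W m⁻².
Energy balance: absorbed = emitted ⇒ πR²·S(1−A) = 4πR²·σT_eq⁴, so T_eq⁴ = S(1−A)/(4σ).
T_eq = [3280 × 0.64 / (4 × 5.67×10⁻⁸)]^(1/4) = (9.26×10⁹)^(1/4) = 310 K.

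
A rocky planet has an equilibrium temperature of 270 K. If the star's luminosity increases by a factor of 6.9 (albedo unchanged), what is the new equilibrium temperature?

T_eq ∝ L^(1/4) · d^(−1/2).
T′ = 270 × 6.9^(1/4) = 438 K.

T_eq ≈ 438 K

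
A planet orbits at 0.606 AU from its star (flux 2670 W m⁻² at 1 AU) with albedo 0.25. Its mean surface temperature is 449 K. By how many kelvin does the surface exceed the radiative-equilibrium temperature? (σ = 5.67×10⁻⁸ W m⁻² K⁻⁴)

ΔT ≈ 55.2 K

S = 2670/0.606² = 7271 W m⁻².
T_eq = [S(1−A)/(4σ)]^(1/4) = [7271×0.75/(4×5.67×10⁻⁸)]^(1/4) = 393.8 K.
ΔT = T_surf − T_eq = 449 − 393.8.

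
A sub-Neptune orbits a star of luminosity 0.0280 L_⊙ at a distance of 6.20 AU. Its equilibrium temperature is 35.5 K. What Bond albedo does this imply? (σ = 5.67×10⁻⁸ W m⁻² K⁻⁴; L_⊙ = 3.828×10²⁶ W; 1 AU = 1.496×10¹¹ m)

d = 6.20 AU = 9.28×10¹¹ m.
L = 0.0280 × 3.828×10²⁶ = 1.07×10²⁵ W.
Flux: S = L/(4πd²) = 1.07×10²⁵/(4π×(9.28×10¹¹)²) = 0.991 W m⁻².
From T_eq⁴ = S(1−A)/(4σ): 1−A = 4σT_eq⁴/S.
1−A = 4 × 5.67×10⁻⁸ × (35.5)⁴ / 0.991 = 0.363.

A ≈ 0.64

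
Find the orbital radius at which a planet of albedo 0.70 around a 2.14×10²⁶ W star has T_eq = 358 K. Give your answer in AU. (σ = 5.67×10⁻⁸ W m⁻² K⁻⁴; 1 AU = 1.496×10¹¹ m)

d ≈ 0.248 AU

From T_eq⁴ = L(1−A)/(16πσd²): d = √[L(1−A)/(16πσT_eq⁴)].
d = √[2.14×10²⁶ × 0.30 / (16π × 5.67×10⁻⁸ × (358)⁴)] = 3.70×10¹⁰ m = 0.248 AU.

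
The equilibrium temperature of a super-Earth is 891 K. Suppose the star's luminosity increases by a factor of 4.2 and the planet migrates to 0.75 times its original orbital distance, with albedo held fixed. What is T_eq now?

T_eq ≈ 1470 K

T_eq ∝ L^(1/4) · d^(−1/2).
T′ = 891 × 4.2^(1/4) / 0.75^(1/2) = 1470 K.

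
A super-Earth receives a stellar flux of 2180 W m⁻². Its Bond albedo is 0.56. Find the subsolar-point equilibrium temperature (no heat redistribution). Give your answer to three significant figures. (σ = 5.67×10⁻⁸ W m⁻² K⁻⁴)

T_ss ≈ 361 K

At the subsolar point the surface absorbs S(1−A) and emits σT⁴ per unit area — no factor of 4, since only the local patch is in balance.
T = [2180 × 0.44 / 5.67×10⁻⁸]^(1/4) = (1.69×10¹⁰)^(1/4) = 361 K.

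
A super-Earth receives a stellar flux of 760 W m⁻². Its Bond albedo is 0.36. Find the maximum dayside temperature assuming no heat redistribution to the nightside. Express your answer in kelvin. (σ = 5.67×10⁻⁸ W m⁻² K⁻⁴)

With no redistribution each surface element balances locally: S(1−A) = σT⁴.
T = [760 × 0.64 / 5.67×10⁻⁸]^(1/4) = (8.58×10⁹)^(1/4) = 304 K.

T_ss ≈ 304 K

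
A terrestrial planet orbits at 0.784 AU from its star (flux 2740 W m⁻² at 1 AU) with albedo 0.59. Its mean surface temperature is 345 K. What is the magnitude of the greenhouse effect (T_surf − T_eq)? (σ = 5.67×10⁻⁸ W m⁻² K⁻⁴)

S = 2740/0.784² = 4458 W m⁻².
T_eq = [S(1−A)/(4σ)]^(1/4) = [4458×0.41/(4×5.67×10⁻⁸)]^(1/4) = 299.6 K.
ΔT = T_surf − T_eq = 345 − 299.6.

ΔT ≈ 45.4 K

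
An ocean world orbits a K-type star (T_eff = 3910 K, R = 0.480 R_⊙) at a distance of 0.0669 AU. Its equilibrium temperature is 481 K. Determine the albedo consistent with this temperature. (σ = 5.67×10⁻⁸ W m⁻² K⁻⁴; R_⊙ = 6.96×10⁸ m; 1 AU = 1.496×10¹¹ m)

R_⋆ = 0.480 × 6.96×10⁸ = 3.34×10⁸ m.
d = 0.0669 AU = 1.00×10¹⁰ m.
L = 4πR_⋆²σT_⋆⁴ = 4π(3.34×10⁸)² × 5.67×10⁻⁸ × (3910)⁴ = 1.86×10²⁵ W.
S = L/(4πd²) = 1.48×10⁴ W m⁻².
From T_eq⁴ = S(1−A)/(4σ): 1−A = 4σT_eq⁴/S.
1−A = 4 × 5.67×10⁻⁸ × (481)⁴ / 1.48×10⁴ = 0.822.

A ≈ 0.18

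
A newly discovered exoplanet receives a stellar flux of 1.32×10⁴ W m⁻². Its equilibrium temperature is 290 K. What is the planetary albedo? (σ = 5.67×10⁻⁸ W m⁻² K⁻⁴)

From T_eq⁴ = S(1−A)/(4σ): 1−A = 4σT_eq⁴/S.
1−A = 4 × 5.67×10⁻⁸ × (290)⁴ / 1.32×10⁴ = 0.122.

A ≈ 0.88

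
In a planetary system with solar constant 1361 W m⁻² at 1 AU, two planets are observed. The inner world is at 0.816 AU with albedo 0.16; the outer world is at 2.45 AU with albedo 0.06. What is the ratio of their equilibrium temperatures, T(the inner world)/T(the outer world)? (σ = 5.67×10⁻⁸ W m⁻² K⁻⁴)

T_eq = [S₀(1−A)/(4σd²)]^(1/4), so T ∝ (1−A)^(1/4) / √d.
T₁ = [1361×0.84/(4×5.67×10⁻⁸×0.816²)]^(1/4) = 294.97 K.
T₂ = [1361×0.94/(4×5.67×10⁻⁸×2.45²)]^(1/4) = 175.09 K.

T₁/T₂ ≈ 1.685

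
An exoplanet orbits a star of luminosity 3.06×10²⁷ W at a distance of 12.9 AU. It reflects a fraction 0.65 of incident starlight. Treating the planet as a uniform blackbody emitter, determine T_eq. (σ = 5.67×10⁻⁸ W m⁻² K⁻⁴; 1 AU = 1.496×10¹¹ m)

d = 12.9 AU = 1.93×10¹² m.
Flux: S = L/(4πd²) = 3.06×10²⁷/(4π×(1.93×10¹²)²) = 65.4 W m⁻².
Energy balance: absorbed = emitted ⇒ πR²·S(1−A) = 4πR²·σT_eq⁴, so T_eq⁴ = S(1−A)/(4σ).
T_eq = [65.4 × 0.35 / (4 × 5.67×10⁻⁸)]^(1/4) = (1.01×10⁸)^(1/4) = 100 K.

T_eq ≈ 100 K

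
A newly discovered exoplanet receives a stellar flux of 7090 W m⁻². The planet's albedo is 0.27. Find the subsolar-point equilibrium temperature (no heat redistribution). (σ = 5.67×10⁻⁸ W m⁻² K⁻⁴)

T_ss ≈ 550 K

At the subsolar point the surface absorbs S(1−A) and emits σT⁴ per unit area — no factor of 4, since only the local patch is in balance.
T = [7090 × 0.73 / 5.67×10⁻⁸]^(1/4) = (9.13×10¹⁰)^(1/4) = 550 K.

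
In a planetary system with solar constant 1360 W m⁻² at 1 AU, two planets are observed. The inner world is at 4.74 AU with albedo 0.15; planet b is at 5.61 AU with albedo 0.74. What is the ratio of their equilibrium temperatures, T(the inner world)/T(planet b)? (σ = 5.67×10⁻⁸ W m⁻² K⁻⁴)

T₁/T₂ ≈ 1.463

T_eq = [S₀(1−A)/(4σd²)]^(1/4), so T ∝ (1−A)^(1/4) / √d.
T₁ = [1360×0.85/(4×5.67×10⁻⁸×4.74²)]^(1/4) = 122.73 K.
T₂ = [1360×0.26/(4×5.67×10⁻⁸×5.61²)]^(1/4) = 83.89 K.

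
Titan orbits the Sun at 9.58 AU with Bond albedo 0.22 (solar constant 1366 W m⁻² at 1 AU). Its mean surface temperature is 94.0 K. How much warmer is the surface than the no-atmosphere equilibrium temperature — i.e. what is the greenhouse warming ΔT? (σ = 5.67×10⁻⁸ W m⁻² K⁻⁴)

ΔT ≈ 9.4 K

S = 1366/9.58² = 14.88 W m⁻².
T_eq = [S(1−A)/(4σ)]^(1/4) = [14.88×0.78/(4×5.67×10⁻⁸)]^(1/4) = 84.6 K.
ΔT = T_surf − T_eq = 94 − 84.6.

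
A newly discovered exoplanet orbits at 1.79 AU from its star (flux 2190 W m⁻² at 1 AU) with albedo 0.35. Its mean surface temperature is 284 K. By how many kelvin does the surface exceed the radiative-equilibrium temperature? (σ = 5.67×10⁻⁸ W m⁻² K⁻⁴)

S = 2190/1.79² = 683.5 W m⁻².
T_eq = [S(1−A)/(4σ)]^(1/4) = [683.5×0.65/(4×5.67×10⁻⁸)]^(1/4) = 210.4 K.
ΔT = T_surf − T_eq = 284 − 210.4.

ΔT ≈ 73.6 K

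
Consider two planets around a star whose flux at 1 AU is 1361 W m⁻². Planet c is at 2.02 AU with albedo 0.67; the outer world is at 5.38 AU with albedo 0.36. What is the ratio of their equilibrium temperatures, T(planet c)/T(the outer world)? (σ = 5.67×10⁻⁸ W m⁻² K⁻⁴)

T_eq = [S₀(1−A)/(4σd²)]^(1/4), so T ∝ (1−A)^(1/4) / √d.
T₁ = [1361×0.33/(4×5.67×10⁻⁸×2.02²)]^(1/4) = 148.42 K.
T₂ = [1361×0.64/(4×5.67×10⁻⁸×5.38²)]^(1/4) = 107.33 K.

T₁/T₂ ≈ 1.383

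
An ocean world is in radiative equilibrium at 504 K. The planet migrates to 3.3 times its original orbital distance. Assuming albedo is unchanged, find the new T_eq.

T_eq ∝ L^(1/4) · d^(−1/2).
T′ = 504 / 3.3^(1/2) = 277 K.

T_eq ≈ 277 K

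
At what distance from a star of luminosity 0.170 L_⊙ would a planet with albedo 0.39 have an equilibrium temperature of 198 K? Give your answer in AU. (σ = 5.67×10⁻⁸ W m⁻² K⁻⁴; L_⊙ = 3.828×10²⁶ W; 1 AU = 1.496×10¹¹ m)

d ≈ 0.636 AU

L = 0.170 × 3.828×10²⁶ = 6.51×10²⁵ W.
From T_eq⁴ = L(1−A)/(16πσd²): d = √[L(1−A)/(16πσT_eq⁴)].
d = √[6.51×10²⁵ × 0.61 / (16π × 5.67×10⁻⁸ × (198)⁴)] = 9.52×10¹⁰ m = 0.636 AU.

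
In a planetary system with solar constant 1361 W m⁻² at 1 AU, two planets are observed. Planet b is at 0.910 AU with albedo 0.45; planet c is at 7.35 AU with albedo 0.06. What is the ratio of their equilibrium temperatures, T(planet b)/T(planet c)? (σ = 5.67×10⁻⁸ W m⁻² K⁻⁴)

T_eq = [S₀(1−A)/(4σd²)]^(1/4), so T ∝ (1−A)^(1/4) / √d.
T₁ = [1361×0.55/(4×5.67×10⁻⁸×0.910²)]^(1/4) = 251.26 K.
T₂ = [1361×0.94/(4×5.67×10⁻⁸×7.35²)]^(1/4) = 101.09 K.

T₁/T₂ ≈ 2.486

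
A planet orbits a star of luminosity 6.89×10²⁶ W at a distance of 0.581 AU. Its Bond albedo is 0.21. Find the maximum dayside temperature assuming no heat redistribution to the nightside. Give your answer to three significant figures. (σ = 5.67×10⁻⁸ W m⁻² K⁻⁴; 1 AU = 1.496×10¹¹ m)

T_ss ≈ 564 K

d = 0.581 AU = 8.69×10¹⁰ m.
Flux: S = L/(4πd²) = 6.89×10²⁶/(4π×(8.69×10¹⁰)²) = 7260 W m⁻².
With no redistribution each surface element balances locally: S(1−A) = σT⁴.
T = [7260 × 0.79 / 5.67×10⁻⁸]^(1/4) = (1.01×10¹¹)^(1/4) = 564 K.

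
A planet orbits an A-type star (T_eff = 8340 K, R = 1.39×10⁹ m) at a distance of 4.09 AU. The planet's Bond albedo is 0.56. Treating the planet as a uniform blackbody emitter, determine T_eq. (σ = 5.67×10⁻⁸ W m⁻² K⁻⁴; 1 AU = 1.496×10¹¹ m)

d = 4.09 AU = 6.12×10¹¹ m.
L = 4πR_⋆²σT_⋆⁴ = 4π(1.39×10⁹)² × 5.67×10⁻⁸ × (8340)⁴ = 6.66×10²⁷ W.
S = L/(4πd²) = 1420 W m⁻².
Energy balance: absorbed = emitted ⇒ πR²·S(1−A) = 4πR²·σT_eq⁴, so T_eq⁴ = S(1−A)/(4σ).
T_eq = [1420 × 0.44 / (4 × 5.67×10⁻⁸)]^(1/4) = (2.75×10⁹)^(1/4) = 229 K.

T_eq ≈ 229 K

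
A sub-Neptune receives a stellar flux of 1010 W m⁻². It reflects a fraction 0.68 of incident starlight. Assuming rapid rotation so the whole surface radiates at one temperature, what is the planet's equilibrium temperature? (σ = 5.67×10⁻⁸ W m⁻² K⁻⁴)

T_eq ≈ 194 K

Energy balance: absorbed = emitted ⇒ πR²·S(1−A) = 4πR²·σT_eq⁴, so T_eq⁴ = S(1−A)/(4σ).
T_eq = [1010 × 0.32 / (4 × 5.67×10⁻⁸)]^(1/4) = (1.43×10⁹)^(1/4) = 194 K.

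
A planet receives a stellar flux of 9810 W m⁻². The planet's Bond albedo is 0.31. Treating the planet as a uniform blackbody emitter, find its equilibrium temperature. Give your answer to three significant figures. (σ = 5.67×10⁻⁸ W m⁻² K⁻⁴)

T_eq ≈ 416 K

Energy balance: absorbed = emitted ⇒ πR²·S(1−A) = 4πR²·σT_eq⁴, so T_eq⁴ = S(1−A)/(4σ).
T_eq = [9810 × 0.69 / (4 × 5.67×10⁻⁸)]^(1/4) = (2.98×10¹⁰)^(1/4) = 416 K.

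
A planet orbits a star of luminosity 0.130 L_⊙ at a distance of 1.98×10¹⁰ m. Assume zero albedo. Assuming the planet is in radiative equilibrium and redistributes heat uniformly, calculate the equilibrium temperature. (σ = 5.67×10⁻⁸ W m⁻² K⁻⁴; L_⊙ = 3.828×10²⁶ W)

L = 0.130 × 3.828×10²⁶ = 4.98×10²⁵ W.
Flux: S = L/(4πd²) = 4.98×10²⁵/(4π×(1.98×10¹⁰)²) = 1.01×10⁴ W m⁻².
Energy balance: absorbed = emitted ⇒ πR²·S(1−A) = 4πR²·σT_eq⁴, so T_eq⁴ = S(1−A)/(4σ).
T_eq = [1.01×10⁴ × 1.00 / (4 × 5.67×10⁻⁸)]^(1/4) = (4.45×10¹⁰)^(1/4) = 459 K.

T_eq ≈ 459 K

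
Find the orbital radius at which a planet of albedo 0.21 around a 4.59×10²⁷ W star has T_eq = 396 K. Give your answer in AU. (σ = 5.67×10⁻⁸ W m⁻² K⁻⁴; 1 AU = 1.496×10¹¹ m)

From T_eq⁴ = L(1−A)/(16πσd²): d = √[L(1−A)/(16πσT_eq⁴)].
d = √[4.59×10²⁷ × 0.79 / (16π × 5.67×10⁻⁸ × (396)⁴)] = 2.27×10¹¹ m = 1.52 AU.

d ≈ 1.52 AU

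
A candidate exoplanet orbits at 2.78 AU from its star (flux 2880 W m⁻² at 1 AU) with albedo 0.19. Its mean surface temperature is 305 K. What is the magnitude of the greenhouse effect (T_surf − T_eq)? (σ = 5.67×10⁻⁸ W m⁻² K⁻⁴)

S = 2880/2.78² = 372.7 W m⁻².
T_eq = [S(1−A)/(4σ)]^(1/4) = [372.7×0.81/(4×5.67×10⁻⁸)]^(1/4) = 191.0 K.
ΔT = T_surf − T_eq = 305 − 191.0.

ΔT ≈ 114.0 K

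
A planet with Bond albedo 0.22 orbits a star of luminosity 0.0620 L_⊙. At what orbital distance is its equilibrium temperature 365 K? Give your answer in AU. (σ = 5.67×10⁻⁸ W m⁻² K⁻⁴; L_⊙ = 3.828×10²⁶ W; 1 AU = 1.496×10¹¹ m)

L = 0.0620 × 3.828×10²⁶ = 2.37×10²⁵ W.
From T_eq⁴ = L(1−A)/(16πσd²): d = √[L(1−A)/(16πσT_eq⁴)].
d = √[2.37×10²⁵ × 0.78 / (16π × 5.67×10⁻⁸ × (365)⁴)] = 1.91×10¹⁰ m = 0.128 AU.

d ≈ 0.128 AU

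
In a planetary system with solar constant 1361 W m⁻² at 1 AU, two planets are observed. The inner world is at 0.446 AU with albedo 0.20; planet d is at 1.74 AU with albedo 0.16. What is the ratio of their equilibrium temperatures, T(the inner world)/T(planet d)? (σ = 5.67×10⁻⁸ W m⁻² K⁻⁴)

T_eq = [S₀(1−A)/(4σd²)]^(1/4), so T ∝ (1−A)^(1/4) / √d.
T₁ = [1361×0.80/(4×5.67×10⁻⁸×0.446²)]^(1/4) = 394.15 K.
T₂ = [1361×0.84/(4×5.67×10⁻⁸×1.74²)]^(1/4) = 202.00 K.

T₁/T₂ ≈ 1.951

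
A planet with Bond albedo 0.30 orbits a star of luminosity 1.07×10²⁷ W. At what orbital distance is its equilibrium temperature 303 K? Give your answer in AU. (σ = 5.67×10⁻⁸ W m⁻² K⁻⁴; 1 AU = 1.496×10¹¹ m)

d ≈ 1.18 AU

From T_eq⁴ = L(1−A)/(16πσd²): d = √[L(1−A)/(16πσT_eq⁴)].
d = √[1.07×10²⁷ × 0.70 / (16π × 5.67×10⁻⁸ × (303)⁴)] = 1.77×10¹¹ m = 1.18 AU.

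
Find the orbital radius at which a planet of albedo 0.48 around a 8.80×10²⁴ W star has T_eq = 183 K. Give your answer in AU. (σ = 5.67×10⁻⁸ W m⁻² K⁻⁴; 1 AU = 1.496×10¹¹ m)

From T_eq⁴ = L(1−A)/(16πσd²): d = √[L(1−A)/(16πσT_eq⁴)].
d = √[8.80×10²⁴ × 0.52 / (16π × 5.67×10⁻⁸ × (183)⁴)] = 3.78×10¹⁰ m = 0.253 AU.

d ≈ 0.253 AU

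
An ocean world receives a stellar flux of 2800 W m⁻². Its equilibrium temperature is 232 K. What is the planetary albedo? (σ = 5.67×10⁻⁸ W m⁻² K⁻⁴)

A ≈ 0.77

From T_eq⁴ = S(1−A)/(4σ): 1−A = 4σT_eq⁴/S.
1−A = 4 × 5.67×10⁻⁸ × (232)⁴ / 2800 = 0.235.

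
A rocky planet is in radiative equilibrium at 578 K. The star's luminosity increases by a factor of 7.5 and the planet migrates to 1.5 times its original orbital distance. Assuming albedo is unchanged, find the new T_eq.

T_eq ≈ 781 K

T_eq ∝ L^(1/4) · d^(−1/2).
T′ = 578 × 7.5^(1/4) / 1.5^(1/2) = 781 K.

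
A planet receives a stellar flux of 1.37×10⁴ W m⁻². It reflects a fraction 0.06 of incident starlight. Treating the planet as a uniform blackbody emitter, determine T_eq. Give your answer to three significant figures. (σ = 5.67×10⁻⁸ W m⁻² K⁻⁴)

Energy balance: absorbed = emitted ⇒ πR²·S(1−A) = 4πR²·σT_eq⁴, so T_eq⁴ = S(1−A)/(4σ).
T_eq = [1.37×10⁴ × 0.94 / (4 × 5.67×10⁻⁸)]^(1/4) = (5.68×10¹⁰)^(1/4) = 488 K.

T_eq ≈ 488 K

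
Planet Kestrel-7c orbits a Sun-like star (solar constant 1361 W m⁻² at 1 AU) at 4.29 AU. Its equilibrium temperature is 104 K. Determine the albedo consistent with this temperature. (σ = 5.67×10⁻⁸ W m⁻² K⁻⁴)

A ≈ 0.64

Flux at 4.29 AU: S = 1361/4.29² = 74.0 W m⁻².
From T_eq⁴ = S(1−A)/(4σ): 1−A = 4σT_eq⁴/S.
1−A = 4 × 5.67×10⁻⁸ × (104)⁴ / 74.0 = 0.359.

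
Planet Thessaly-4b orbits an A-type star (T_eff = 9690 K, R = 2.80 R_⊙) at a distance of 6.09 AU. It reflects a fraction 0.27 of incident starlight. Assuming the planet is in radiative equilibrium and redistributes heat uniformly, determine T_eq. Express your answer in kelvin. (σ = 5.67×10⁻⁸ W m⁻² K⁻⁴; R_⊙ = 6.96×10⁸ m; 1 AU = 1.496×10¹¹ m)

R_⋆ = 2.80 × 6.96×10⁸ = 1.95×10⁹ m.
d = 6.09 AU = 9.11×10¹¹ m.
L = 4πR_⋆²σT_⋆⁴ = 4π(1.95×10⁹)² × 5.67×10⁻⁸ × (9690)⁴ = 2.39×10²⁸ W.
S = L/(4πd²) = 2290 W m⁻².
Energy balance: absorbed = emitted ⇒ πR²·S(1−A) = 4πR²·σT_eq⁴, so T_eq⁴ = S(1−A)/(4σ).
T_eq = [2290 × 0.73 / (4 × 5.67×10⁻⁸)]^(1/4) = (7.36×10⁹)^(1/4) = 293 K.

T_eq ≈ 293 K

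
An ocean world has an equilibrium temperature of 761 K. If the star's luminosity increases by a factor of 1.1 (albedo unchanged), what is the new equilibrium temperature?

T_eq ∝ L^(1/4) · d^(−1/2).
T′ = 761 × 1.1^(1/4) = 779 K.

T_eq ≈ 779 K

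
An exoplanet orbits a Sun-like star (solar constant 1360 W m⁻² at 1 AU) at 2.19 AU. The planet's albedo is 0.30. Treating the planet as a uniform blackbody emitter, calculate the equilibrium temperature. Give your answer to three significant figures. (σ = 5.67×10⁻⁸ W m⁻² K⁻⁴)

T_eq ≈ 172 K

Flux at 2.19 AU: S = 1360/2.19² = 284 W m⁻².
Energy balance: absorbed = emitted ⇒ πR²·S(1−A) = 4πR²·σT_eq⁴, so T_eq⁴ = S(1−A)/(4σ).
T_eq = [284 × 0.70 / (4 × 5.67×10⁻⁸)]^(1/4) = (8.75×10⁸)^(1/4) = 172 K.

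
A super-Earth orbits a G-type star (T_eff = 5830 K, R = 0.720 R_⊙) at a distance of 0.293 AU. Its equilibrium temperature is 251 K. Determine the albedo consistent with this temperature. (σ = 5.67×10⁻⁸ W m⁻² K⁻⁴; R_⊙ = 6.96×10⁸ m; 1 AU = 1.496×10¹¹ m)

R_⋆ = 0.720 × 6.96×10⁸ = 5.01×10⁸ m.
d = 0.293 AU = 4.38×10¹⁰ m.
L = 4πR_⋆²σT_⋆⁴ = 4π(5.01×10⁸)² × 5.67×10⁻⁸ × (5830)⁴ = 2.07×10²⁶ W.
S = L/(4πd²) = 8560 W m⁻².
From T_eq⁴ = S(1−A)/(4σ): 1−A = 4σT_eq⁴/S.
1−A = 4 × 5.67×10⁻⁸ × (251)⁴ / 8560 = 0.105.

A ≈ 0.89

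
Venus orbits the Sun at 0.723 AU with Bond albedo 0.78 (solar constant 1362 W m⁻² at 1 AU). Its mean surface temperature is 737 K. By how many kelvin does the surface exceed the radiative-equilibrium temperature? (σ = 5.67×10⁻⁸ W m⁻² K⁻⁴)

S = 1362/0.723² = 2606 W m⁻².
T_eq = [S(1−A)/(4σ)]^(1/4) = [2606×0.22/(4×5.67×10⁻⁸)]^(1/4) = 224.2 K.
ΔT = T_surf − T_eq = 737 − 224.2.

ΔT ≈ 512.8 K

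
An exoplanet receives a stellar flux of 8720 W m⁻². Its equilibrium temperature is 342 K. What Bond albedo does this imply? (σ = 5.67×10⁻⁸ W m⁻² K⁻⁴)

A ≈ 0.64

From T_eq⁴ = S(1−A)/(4σ): 1−A = 4σT_eq⁴/S.
1−A = 4 × 5.67×10⁻⁸ × (342)⁴ / 8720 = 0.356.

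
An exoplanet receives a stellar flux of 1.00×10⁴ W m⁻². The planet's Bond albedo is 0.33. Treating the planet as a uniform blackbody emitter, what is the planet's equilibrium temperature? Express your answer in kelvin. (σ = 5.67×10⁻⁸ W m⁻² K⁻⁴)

T_eq ≈ 415 K

Energy balance: absorbed = emitted ⇒ πR²·S(1−A) = 4πR²·σT_eq⁴, so T_eq⁴ = S(1−A)/(4σ).
T_eq = [1.00×10⁴ × 0.67 / (4 × 5.67×10⁻⁸)]^(1/4) = (2.95×10¹⁰)^(1/4) = 415 K.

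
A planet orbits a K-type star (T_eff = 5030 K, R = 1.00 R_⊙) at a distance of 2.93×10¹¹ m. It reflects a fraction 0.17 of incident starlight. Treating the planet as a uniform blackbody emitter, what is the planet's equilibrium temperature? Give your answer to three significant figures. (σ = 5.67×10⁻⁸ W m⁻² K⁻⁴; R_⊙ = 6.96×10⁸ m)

T_eq ≈ 165 K

R_⋆ = 1.00 × 6.96×10⁸ = 6.96×10⁸ m.
L = 4πR_⋆²σT_⋆⁴ = 4π(6.96×10⁸)² × 5.67×10⁻⁸ × (5030)⁴ = 2.21×10²⁶ W.
S = L/(4πd²) = 205 W m⁻².
Energy balance: absorbed = emitted ⇒ πR²·S(1−A) = 4πR²·σT_eq⁴, so T_eq⁴ = S(1−A)/(4σ).
T_eq = [205 × 0.83 / (4 × 5.67×10⁻⁸)]^(1/4) = (7.50×10⁸)^(1/4) = 165 K.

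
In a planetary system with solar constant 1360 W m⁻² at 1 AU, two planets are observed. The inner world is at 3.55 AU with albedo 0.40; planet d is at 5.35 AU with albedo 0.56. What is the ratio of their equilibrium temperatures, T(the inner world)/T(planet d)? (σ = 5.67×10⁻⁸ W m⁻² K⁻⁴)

T_eq = [S₀(1−A)/(4σd²)]^(1/4), so T ∝ (1−A)^(1/4) / √d.
T₁ = [1360×0.60/(4×5.67×10⁻⁸×3.55²)]^(1/4) = 129.99 K.
T₂ = [1360×0.44/(4×5.67×10⁻⁸×5.35²)]^(1/4) = 97.99 K.

T₁/T₂ ≈ 1.327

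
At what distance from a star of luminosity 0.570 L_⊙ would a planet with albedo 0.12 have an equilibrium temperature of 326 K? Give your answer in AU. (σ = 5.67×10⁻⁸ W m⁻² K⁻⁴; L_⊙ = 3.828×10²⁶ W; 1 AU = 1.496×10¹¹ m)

d ≈ 0.516 AU

L = 0.570 × 3.828×10²⁶ = 2.18×10²⁶ W.
From T_eq⁴ = L(1−A)/(16πσd²): d = √[L(1−A)/(16πσT_eq⁴)].
d = √[2.18×10²⁶ × 0.88 / (16π × 5.67×10⁻⁸ × (326)⁴)] = 7.72×10¹⁰ m = 0.516 AU.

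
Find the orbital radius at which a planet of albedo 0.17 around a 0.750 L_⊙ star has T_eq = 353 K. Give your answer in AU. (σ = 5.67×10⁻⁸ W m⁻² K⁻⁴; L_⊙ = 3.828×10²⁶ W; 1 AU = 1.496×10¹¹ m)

d ≈ 0.491 AU

L = 0.750 × 3.828×10²⁶ = 2.87×10²⁶ W.
From T_eq⁴ = L(1−A)/(16πσd²): d = √[L(1−A)/(16πσT_eq⁴)].
d = √[2.87×10²⁶ × 0.83 / (16π × 5.67×10⁻⁸ × (353)⁴)] = 7.34×10¹⁰ m = 0.491 AU.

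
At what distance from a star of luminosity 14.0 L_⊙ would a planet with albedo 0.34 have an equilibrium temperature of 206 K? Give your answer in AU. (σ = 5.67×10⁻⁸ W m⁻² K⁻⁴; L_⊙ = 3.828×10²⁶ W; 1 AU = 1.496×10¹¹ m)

d ≈ 5.55 AU

L = 14.0 × 3.828×10²⁶ = 5.36×10²⁷ W.
From T_eq⁴ = L(1−A)/(16πσd²): d = √[L(1−A)/(16πσT_eq⁴)].
d = √[5.36×10²⁷ × 0.66 / (16π × 5.67×10⁻⁸ × (206)⁴)] = 8.30×10¹¹ m = 5.55 AU.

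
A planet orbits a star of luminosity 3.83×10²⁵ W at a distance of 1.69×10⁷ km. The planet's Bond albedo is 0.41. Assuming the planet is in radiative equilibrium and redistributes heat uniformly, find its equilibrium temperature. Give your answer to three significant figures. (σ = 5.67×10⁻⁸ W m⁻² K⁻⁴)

d = 1.69×10⁷ km = 1.69×10¹⁰ m.
Flux: S = L/(4πd²) = 3.83×10²⁵/(4π×(1.69×10¹⁰)²) = 1.07×10⁴ W m⁻².
Energy balance: absorbed = emitted ⇒ πR²·S(1−A) = 4πR²·σT_eq⁴, so T_eq⁴ = S(1−A)/(4σ).
T_eq = [1.07×10⁴ × 0.59 / (4 × 5.67×10⁻⁸)]^(1/4) = (2.78×10¹⁰)^(1/4) = 408 K.

T_eq ≈ 408 K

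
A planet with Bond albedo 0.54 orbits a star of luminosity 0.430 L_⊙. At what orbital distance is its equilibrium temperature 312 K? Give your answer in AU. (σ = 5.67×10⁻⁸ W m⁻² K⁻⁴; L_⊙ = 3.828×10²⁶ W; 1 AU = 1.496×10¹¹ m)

d ≈ 0.354 AU

L = 0.430 × 3.828×10²⁶ = 1.65×10²⁶ W.
From T_eq⁴ = L(1−A)/(16πσd²): d = √[L(1−A)/(16πσT_eq⁴)].
d = √[1.65×10²⁶ × 0.46 / (16π × 5.67×10⁻⁸ × (312)⁴)] = 5.29×10¹⁰ m = 0.354 AU.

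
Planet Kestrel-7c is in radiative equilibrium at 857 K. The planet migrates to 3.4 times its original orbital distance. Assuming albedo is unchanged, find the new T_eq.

T_eq ≈ 465 K

T_eq ∝ L^(1/4) · d^(−1/2).
T′ = 857 / 3.4^(1/2) = 465 K.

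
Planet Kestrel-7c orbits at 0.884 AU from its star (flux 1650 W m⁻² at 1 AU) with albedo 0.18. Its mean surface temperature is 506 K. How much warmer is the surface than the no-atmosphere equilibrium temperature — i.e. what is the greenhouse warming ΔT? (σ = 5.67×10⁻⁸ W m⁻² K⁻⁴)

ΔT ≈ 210.4 K

S = 1650/0.884² = 2111 W m⁻².
T_eq = [S(1−A)/(4σ)]^(1/4) = [2111×0.82/(4×5.67×10⁻⁸)]^(1/4) = 295.6 K.
ΔT = T_surf − T_eq = 506 − 295.6.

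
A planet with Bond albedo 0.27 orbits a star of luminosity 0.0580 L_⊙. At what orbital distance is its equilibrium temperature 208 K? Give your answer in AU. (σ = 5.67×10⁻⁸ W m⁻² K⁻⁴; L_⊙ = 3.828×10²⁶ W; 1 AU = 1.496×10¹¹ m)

L = 0.0580 × 3.828×10²⁶ = 2.22×10²⁵ W.
From T_eq⁴ = L(1−A)/(16πσd²): d = √[L(1−A)/(16πσT_eq⁴)].
d = √[2.22×10²⁵ × 0.73 / (16π × 5.67×10⁻⁸ × (208)⁴)] = 5.51×10¹⁰ m = 0.368 AU.

d ≈ 0.368 AU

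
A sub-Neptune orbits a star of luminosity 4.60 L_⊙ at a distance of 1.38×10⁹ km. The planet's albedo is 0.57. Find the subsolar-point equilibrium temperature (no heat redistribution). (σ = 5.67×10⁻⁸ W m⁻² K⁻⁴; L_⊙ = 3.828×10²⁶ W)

d = 1.38×10⁹ km = 1.38×10¹² m.
L = 4.60 × 3.828×10²⁶ = 1.76×10²⁷ W.
Flux: S = L/(4πd²) = 1.76×10²⁷/(4π×(1.38×10¹²)²) = 73.6 W m⁻².
At the subsolar point the surface absorbs S(1−A) and emits σT⁴ per unit area — no factor of 4, since only the local patch is in balance.
T = [73.6 × 0.43 / 5.67×10⁻⁸]^(1/4) = (5.58×10⁸)^(1/4) = 154 K.

T_ss ≈ 154 K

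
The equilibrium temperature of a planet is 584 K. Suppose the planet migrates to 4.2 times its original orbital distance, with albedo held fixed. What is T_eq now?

T_eq ≈ 285 K

T_eq ∝ L^(1/4) · d^(−1/2).
T′ = 584 / 4.2^(1/2) = 285 K.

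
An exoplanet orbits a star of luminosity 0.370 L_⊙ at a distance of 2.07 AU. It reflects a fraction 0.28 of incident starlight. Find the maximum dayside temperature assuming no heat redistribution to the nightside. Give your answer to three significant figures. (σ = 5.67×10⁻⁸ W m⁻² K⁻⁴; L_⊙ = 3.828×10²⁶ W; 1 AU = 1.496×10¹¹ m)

d = 2.07 AU = 3.10×10¹¹ m.
L = 0.370 × 3.828×10²⁶ = 1.42×10²⁶ W.
Flux: S = L/(4πd²) = 1.42×10²⁶/(4π×(3.10×10¹¹)²) = 118 W m⁻².
With no redistribution each surface element balances locally: S(1−A) = σT⁴.
T = [118 × 0.72 / 5.67×10⁻⁸]^(1/4) = (1.49×10⁹)^(1/4) = 197 K.

T_ss ≈ 197 K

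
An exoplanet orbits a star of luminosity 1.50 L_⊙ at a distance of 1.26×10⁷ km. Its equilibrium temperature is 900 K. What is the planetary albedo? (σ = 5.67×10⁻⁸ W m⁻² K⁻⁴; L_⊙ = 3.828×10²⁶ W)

A ≈ 0.48

d = 1.26×10⁷ km = 1.26×10¹⁰ m.
L = 1.50 × 3.828×10²⁶ = 5.74×10²⁶ W.
Flux: S = L/(4πd²) = 5.74×10²⁶/(4π×(1.26×10¹⁰)²) = 2.88×10⁵ W m⁻².
From T_eq⁴ = S(1−A)/(4σ): 1−A = 4σT_eq⁴/S.
1−A = 4 × 5.67×10⁻⁸ × (900)⁴ / 2.88×10⁵ = 0.517.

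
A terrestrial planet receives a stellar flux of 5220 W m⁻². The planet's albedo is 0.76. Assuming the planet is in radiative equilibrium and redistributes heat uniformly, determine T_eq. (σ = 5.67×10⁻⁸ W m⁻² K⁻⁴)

T_eq ≈ 273 K

Energy balance: absorbed = emitted ⇒ πR²·S(1−A) = 4πR²·σT_eq⁴, so T_eq⁴ = S(1−A)/(4σ).
T_eq = [5220 × 0.24 / (4 × 5.67×10⁻⁸)]^(1/4) = (5.52×10⁹)^(1/4) = 273 K.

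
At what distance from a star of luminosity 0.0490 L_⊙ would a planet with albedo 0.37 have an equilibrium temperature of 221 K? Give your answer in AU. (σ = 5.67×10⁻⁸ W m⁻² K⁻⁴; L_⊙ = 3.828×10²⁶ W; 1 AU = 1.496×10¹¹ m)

d ≈ 0.279 AU

L = 0.0490 × 3.828×10²⁶ = 1.88×10²⁵ W.
From T_eq⁴ = L(1−A)/(16πσd²): d = √[L(1−A)/(16πσT_eq⁴)].
d = √[1.88×10²⁵ × 0.63 / (16π × 5.67×10⁻⁸ × (221)⁴)] = 4.17×10¹⁰ m = 0.279 AU.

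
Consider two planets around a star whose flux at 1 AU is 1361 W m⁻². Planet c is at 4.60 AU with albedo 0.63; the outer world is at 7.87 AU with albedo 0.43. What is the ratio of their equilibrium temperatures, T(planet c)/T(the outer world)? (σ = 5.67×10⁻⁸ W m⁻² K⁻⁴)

T_eq = [S₀(1−A)/(4σd²)]^(1/4), so T ∝ (1−A)^(1/4) / √d.
T₁ = [1361×0.37/(4×5.67×10⁻⁸×4.60²)]^(1/4) = 101.21 K.
T₂ = [1361×0.57/(4×5.67×10⁻⁸×7.87²)]^(1/4) = 86.21 K.

T₁/T₂ ≈ 1.174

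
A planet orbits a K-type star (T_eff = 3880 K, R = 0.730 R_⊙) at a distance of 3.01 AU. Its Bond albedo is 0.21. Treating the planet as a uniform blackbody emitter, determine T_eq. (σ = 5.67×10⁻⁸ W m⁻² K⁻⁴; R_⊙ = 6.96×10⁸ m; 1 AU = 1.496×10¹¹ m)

T_eq ≈ 86.9 K

R_⋆ = 0.730 × 6.96×10⁸ = 5.08×10⁸ m.
d = 3.01 AU = 4.50×10¹¹ m.
L = 4πR_⋆²σT_⋆⁴ = 4π(5.08×10⁸)² × 5.67×10⁻⁸ × (3880)⁴ = 4.17×10²⁵ W.
S = L/(4πd²) = 16.4 W m⁻².
Energy balance: absorbed = emitted ⇒ πR²·S(1−A) = 4πR²·σT_eq⁴, so T_eq⁴ = S(1−A)/(4σ).
T_eq = [16.4 × 0.79 / (4 × 5.67×10⁻⁸)]^(1/4) = (5.70×10⁷)^(1/4) = 86.9 K.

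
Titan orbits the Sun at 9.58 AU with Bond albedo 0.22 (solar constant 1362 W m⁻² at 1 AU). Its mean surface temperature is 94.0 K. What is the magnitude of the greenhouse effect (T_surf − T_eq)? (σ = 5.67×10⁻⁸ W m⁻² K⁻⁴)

ΔT ≈ 9.5 K

S = 1362/9.58² = 14.84 W m⁻².
T_eq = [S(1−A)/(4σ)]^(1/4) = [14.84×0.78/(4×5.67×10⁻⁸)]^(1/4) = 84.5 K.
ΔT = T_surf − T_eq = 94 − 84.5.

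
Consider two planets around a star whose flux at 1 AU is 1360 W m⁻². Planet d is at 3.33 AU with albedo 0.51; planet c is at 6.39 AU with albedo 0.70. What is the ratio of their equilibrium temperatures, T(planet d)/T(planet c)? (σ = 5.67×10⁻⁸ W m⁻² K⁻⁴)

T_eq = [S₀(1−A)/(4σd²)]^(1/4), so T ∝ (1−A)^(1/4) / √d.
T₁ = [1360×0.49/(4×5.67×10⁻⁸×3.33²)]^(1/4) = 127.59 K.
T₂ = [1360×0.30/(4×5.67×10⁻⁸×6.39²)]^(1/4) = 81.47 K.

T₁/T₂ ≈ 1.566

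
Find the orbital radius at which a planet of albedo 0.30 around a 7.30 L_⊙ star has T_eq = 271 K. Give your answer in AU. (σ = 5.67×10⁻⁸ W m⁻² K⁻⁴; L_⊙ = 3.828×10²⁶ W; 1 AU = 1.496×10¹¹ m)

L = 7.30 × 3.828×10²⁶ = 2.79×10²⁷ W.
From T_eq⁴ = L(1−A)/(16πσd²): d = √[L(1−A)/(16πσT_eq⁴)].
d = √[2.79×10²⁷ × 0.70 / (16π × 5.67×10⁻⁸ × (271)⁴)] = 3.57×10¹¹ m = 2.38 AU.

d ≈ 2.38 AU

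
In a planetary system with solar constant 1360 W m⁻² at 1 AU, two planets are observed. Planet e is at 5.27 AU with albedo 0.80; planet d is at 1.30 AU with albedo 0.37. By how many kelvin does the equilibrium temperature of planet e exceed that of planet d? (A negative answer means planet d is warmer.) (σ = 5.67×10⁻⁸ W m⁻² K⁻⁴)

ΔT ≈ -136.4 K

T_eq = [S₀(1−A)/(4σd²)]^(1/4), so T ∝ (1−A)^(1/4) / √d.
T₁ = [1360×0.20/(4×5.67×10⁻⁸×5.27²)]^(1/4) = 81.06 K.
T₂ = [1360×0.63/(4×5.67×10⁻⁸×1.30²)]^(1/4) = 217.44 K.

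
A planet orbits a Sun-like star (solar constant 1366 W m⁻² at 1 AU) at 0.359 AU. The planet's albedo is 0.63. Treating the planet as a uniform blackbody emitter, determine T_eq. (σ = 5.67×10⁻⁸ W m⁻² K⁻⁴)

T_eq ≈ 363 K

Flux at 0.359 AU: S = 1366/0.359² = 1.06×10⁴ W m⁻².
Energy balance: absorbed = emitted ⇒ πR²·S(1−A) = 4πR²·σT_eq⁴, so T_eq⁴ = S(1−A)/(4σ).
T_eq = [1.06×10⁴ × 0.37 / (4 × 5.67×10⁻⁸)]^(1/4) = (1.73×10¹⁰)^(1/4) = 363 K.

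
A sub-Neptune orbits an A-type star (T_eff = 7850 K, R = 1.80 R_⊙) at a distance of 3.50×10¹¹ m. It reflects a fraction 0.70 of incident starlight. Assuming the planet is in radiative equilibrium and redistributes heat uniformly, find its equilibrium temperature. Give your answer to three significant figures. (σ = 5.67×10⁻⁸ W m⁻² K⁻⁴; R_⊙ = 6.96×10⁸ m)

T_eq ≈ 246 K

R_⋆ = 1.80 × 6.96×10⁸ = 1.25×10⁹ m.
L = 4πR_⋆²σT_⋆⁴ = 4π(1.25×10⁹)² × 5.67×10⁻⁸ × (7850)⁴ = 4.25×10²⁷ W.
S = L/(4πd²) = 2760 W m⁻².
Energy balance: absorbed = emitted ⇒ πR²·S(1−A) = 4πR²·σT_eq⁴, so T_eq⁴ = S(1−A)/(4σ).
T_eq = [2760 × 0.30 / (4 × 5.67×10⁻⁸)]^(1/4) = (3.65×10⁹)^(1/4) = 246 K.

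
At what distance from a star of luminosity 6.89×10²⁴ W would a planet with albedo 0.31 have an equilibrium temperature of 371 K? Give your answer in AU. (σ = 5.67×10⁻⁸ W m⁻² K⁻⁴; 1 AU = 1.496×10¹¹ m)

d ≈ 0.0627 AU

From T_eq⁴ = L(1−A)/(16πσd²): d = √[L(1−A)/(16πσT_eq⁴)].
d = √[6.89×10²⁴ × 0.69 / (16π × 5.67×10⁻⁸ × (371)⁴)] = 9.38×10⁹ m = 0.0627 AU.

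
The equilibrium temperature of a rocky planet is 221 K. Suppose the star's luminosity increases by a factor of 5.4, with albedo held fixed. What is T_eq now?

T_eq ∝ L^(1/4) · d^(−1/2).
T′ = 221 × 5.4^(1/4) = 337 K.

T_eq ≈ 337 K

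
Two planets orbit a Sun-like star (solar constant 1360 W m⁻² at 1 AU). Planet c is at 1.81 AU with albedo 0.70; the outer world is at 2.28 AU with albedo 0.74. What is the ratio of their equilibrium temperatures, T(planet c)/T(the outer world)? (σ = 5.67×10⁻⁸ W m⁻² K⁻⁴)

T₁/T₂ ≈ 1.163

T_eq = [S₀(1−A)/(4σd²)]^(1/4), so T ∝ (1−A)^(1/4) / √d.
T₁ = [1360×0.30/(4×5.67×10⁻⁸×1.81²)]^(1/4) = 153.08 K.
T₂ = [1360×0.26/(4×5.67×10⁻⁸×2.28²)]^(1/4) = 131.60 K.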